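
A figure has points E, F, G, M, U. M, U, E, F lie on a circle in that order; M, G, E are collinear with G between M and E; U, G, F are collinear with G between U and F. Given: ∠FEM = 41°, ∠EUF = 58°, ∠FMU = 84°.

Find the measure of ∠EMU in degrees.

∠EMU = 26°

1. ∠FEU = 96°  [cyclic MUEF, opposite ∠M+∠E]
2. ∠EFU = 26°  [△UEF]
3. ∠EMU = 26°  [same arc UE]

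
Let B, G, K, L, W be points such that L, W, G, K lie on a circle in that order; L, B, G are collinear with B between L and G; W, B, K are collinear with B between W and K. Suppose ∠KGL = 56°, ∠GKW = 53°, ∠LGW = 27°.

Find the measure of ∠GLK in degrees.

∠GLK = 44°

1. ∠GBK = 71°  [△GBK]
2. ∠LKW = 27°  [same arc LW]
3. ∠KBL = 109°  [linear pair at B on LG]
4. ∠GLK = 44°  [△LBK]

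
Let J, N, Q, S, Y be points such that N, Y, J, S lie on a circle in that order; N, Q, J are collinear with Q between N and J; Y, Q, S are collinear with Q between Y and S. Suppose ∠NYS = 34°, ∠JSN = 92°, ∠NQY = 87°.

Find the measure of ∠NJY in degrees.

1. ∠JNY = 59°  [△NQY]
2. ∠JYN = 88°  [cyclic NYJS, opposite ∠Y+∠S]
3. ∠NJY = 33°  [△NYJ]

∠NJY = 33°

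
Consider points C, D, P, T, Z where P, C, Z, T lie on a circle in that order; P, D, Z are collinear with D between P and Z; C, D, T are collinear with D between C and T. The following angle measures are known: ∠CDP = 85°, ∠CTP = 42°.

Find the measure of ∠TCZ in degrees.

∠TCZ = 43°

1. ∠CDZ = 95°  [linear pair at D on PZ]
2. ∠CZP = 42°  [same arc PC]
3. ∠TCZ = 43°  [△CDZ]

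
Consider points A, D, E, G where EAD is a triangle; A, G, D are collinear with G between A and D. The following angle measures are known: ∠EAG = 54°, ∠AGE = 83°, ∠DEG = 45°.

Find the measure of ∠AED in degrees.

∠AED = 88°

1. ∠DAE = 54°  [G on ray AD]
2. ∠DGE = 97°  [linear pair at G on AD]
3. ∠EDG = 38°  [△EGD]
4. ∠ADE = 38°  [G on ray DA]
5. ∠AED = 88°  [△EAD]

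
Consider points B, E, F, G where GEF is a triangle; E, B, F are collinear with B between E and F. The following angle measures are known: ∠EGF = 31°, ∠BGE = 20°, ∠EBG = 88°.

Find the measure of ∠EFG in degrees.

1. ∠BEG = 72°  [△GEB]
2. ∠FEG = 72°  [B on ray EF]
3. ∠EFG = 77°  [△GEF]

∠EFG = 77°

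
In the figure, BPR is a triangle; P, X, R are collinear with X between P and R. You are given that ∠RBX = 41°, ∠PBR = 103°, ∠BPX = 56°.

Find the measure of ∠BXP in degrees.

∠BXP = 62°

1. ∠BPR = 56°  [X on ray PR]
2. ∠BRP = 21°  [△BPR]
3. ∠BRX = 21°  [X on ray RP]
4. ∠BXR = 118°  [△BXR]
5. ∠BXP = 62°  [linear pair at X on PR]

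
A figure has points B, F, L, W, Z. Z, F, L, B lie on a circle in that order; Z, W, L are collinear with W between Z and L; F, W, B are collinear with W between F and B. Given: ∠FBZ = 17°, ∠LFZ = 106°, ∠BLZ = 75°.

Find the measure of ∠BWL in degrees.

∠BWL = 48°

1. ∠FLZ = 17°  [same arc ZF]
2. ∠FZL = 57°  [△ZFL]
3. ∠FBL = 57°  [same arc FL]
4. ∠BWL = 48°  [△LWB]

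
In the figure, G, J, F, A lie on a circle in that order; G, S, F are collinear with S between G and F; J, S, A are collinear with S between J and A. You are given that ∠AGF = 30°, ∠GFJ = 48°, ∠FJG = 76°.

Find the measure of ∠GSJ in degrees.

1. ∠AJF = 30°  [same arc FA]
2. ∠FSJ = 102°  [△JSF]
3. ∠GSJ = 78°  [linear pair at S on GF]

∠GSJ = 78°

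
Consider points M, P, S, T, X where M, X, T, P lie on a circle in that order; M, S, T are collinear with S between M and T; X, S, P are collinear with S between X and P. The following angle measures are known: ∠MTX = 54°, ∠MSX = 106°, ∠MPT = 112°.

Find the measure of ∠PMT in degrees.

1. ∠MPX = 54°  [same arc MX]
2. ∠PST = 106°  [vertical angles at S]
3. ∠MSP = 74°  [linear pair at S on MT]
4. ∠PMT = 52°  [△MSP]

∠PMT = 52°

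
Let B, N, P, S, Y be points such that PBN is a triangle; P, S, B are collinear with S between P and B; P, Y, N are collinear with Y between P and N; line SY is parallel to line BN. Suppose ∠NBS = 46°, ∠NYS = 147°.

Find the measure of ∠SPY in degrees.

1. ∠NBP = 46°  [S on ray BP]
2. ∠PYS = 33°  [linear pair at Y on PN]
3. ∠PSY = 46°  [SY∥BN, corresponding at S]
4. ∠SPY = 101°  [△PSY]

∠SPY = 101°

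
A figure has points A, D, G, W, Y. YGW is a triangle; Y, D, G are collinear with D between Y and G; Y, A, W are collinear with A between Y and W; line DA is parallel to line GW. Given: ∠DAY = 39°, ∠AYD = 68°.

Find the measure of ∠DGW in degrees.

∠DGW = 73°

1. ∠ADY = 73°  [△YDA]
2. ∠ADG = 107°  [linear pair at D on YG]
3. ∠DGW = 73°  [DA∥GW, co-interior at G–D]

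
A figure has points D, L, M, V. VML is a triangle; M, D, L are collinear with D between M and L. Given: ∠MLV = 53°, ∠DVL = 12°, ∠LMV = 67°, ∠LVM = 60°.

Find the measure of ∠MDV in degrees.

∠MDV = 65°

1. ∠DLV = 53°  [D on ray LM]
2. ∠LDV = 115°  [△VDL]
3. ∠MDV = 65°  [linear pair at D on ML]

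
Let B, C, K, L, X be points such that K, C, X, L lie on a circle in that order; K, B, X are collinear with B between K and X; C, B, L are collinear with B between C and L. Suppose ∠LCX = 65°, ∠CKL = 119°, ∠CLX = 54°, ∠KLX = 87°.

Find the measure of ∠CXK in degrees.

1. ∠CKX = 54°  [same arc CX]
2. ∠KCX = 93°  [cyclic KCXL, opposite ∠C+∠L]
3. ∠CXK = 33°  [△KCX]

∠CXK = 33°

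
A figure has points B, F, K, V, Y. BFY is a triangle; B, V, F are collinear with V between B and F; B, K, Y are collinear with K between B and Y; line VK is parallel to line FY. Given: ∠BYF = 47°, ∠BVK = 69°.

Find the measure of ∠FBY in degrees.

1. ∠BKV = 47°  [VK∥FY, corresponding at K]
2. ∠KBV = 64°  [△BVK]
3. ∠FBY = 64°  [V on BF, K on BY]

∠FBY = 64°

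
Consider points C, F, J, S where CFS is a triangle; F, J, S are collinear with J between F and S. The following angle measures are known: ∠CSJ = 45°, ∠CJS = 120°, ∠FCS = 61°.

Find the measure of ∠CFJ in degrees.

1. ∠CSF = 45°  [J on ray SF]
2. ∠CFS = 74°  [△CFS]
3. ∠CFJ = 74°  [J on ray FS]

∠CFJ = 74°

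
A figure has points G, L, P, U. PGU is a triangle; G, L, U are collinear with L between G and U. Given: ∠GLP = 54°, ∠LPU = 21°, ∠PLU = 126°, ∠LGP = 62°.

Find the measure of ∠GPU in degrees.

∠GPU = 85°

1. ∠LUP = 33°  [△PLU]
2. ∠PGU = 62°  [L on ray GU]
3. ∠GUP = 33°  [L on ray UG]
4. ∠GPU = 85°  [△PGU]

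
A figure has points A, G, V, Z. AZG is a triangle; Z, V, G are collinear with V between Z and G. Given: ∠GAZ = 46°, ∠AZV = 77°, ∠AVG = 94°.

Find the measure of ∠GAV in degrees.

1. ∠AZG = 77°  [V on ray ZG]
2. ∠AGZ = 57°  [△AZG]
3. ∠AGV = 57°  [V on ray GZ]
4. ∠GAV = 29°  [△AVG]

∠GAV = 29°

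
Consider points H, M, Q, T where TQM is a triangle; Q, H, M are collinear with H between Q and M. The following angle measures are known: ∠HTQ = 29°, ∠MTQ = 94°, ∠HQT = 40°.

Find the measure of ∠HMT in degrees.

∠HMT = 46°

1. ∠MQT = 40°  [H on ray QM]
2. ∠QMT = 46°  [△TQM]
3. ∠HMT = 46°  [H on ray MQ]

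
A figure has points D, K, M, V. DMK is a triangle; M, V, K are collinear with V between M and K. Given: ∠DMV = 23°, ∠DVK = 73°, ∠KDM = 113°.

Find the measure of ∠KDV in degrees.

∠KDV = 63°

1. ∠DMK = 23°  [V on ray MK]
2. ∠DKM = 44°  [△DMK]
3. ∠DKV = 44°  [V on ray KM]
4. ∠KDV = 63°  [△DVK]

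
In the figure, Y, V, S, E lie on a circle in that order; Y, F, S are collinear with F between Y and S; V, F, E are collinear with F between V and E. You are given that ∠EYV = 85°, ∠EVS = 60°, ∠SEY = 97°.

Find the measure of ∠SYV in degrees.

∠SYV = 25°

1. ∠ESV = 95°  [cyclic YVSE, opposite ∠Y+∠S]
2. ∠SEV = 25°  [△VSE]
3. ∠SYV = 25°  [same arc VS]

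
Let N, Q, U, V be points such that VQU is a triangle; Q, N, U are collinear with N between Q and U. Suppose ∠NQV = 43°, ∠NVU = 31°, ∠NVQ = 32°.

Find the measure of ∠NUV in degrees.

1. ∠QNV = 105°  [△VQN]
2. ∠UNV = 75°  [linear pair at N on QU]
3. ∠NUV = 74°  [△VNU]

∠NUV = 74°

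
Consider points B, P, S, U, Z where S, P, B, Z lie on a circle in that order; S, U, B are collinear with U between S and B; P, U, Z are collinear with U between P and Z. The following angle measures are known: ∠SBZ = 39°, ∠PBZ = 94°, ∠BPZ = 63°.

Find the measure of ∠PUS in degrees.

∠PUS = 118°

1. ∠SPZ = 39°  [same arc SZ]
2. ∠BZP = 23°  [△PBZ]
3. ∠BSP = 23°  [same arc PB]
4. ∠PUS = 118°  [△SUP]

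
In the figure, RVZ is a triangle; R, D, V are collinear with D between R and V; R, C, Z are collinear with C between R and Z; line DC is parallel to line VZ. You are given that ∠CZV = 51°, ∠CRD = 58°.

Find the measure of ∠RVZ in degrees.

1. ∠RZV = 51°  [C on ray ZR]
2. ∠VRZ = 58°  [D on RV, C on RZ]
3. ∠RVZ = 71°  [△RVZ]

∠RVZ = 71°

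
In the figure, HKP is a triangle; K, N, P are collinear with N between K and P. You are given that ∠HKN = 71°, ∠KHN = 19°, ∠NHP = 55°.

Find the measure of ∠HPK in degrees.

∠HPK = 35°

1. ∠HNK = 90°  [△HKN]
2. ∠HNP = 90°  [linear pair at N on KP]
3. ∠HPN = 35°  [△HNP]
4. ∠HPK = 35°  [N on ray PK]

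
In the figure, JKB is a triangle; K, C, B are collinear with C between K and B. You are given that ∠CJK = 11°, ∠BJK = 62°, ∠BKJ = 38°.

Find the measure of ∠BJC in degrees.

1. ∠JBK = 80°  [△JKB]
2. ∠CKJ = 38°  [C on ray KB]
3. ∠CBJ = 80°  [C on ray BK]
4. ∠JCK = 131°  [△JKC]
5. ∠BCJ = 49°  [linear pair at C on KB]
6. ∠BJC = 51°  [△JCB]

∠BJC = 51°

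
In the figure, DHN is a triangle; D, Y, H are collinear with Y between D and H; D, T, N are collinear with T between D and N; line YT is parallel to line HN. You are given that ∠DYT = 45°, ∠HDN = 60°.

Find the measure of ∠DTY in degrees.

∠DTY = 75°

1. ∠DHN = 45°  [YT∥HN, corresponding at Y]
2. ∠DNH = 75°  [△DHN]
3. ∠DTY = 75°  [YT∥HN, corresponding at T]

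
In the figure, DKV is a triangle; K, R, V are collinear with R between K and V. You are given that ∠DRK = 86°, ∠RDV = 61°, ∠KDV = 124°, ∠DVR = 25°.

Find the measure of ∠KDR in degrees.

1. ∠DVK = 25°  [R on ray VK]
2. ∠DKV = 31°  [△DKV]
3. ∠DKR = 31°  [R on ray KV]
4. ∠KDR = 63°  [△DKR]

∠KDR = 63°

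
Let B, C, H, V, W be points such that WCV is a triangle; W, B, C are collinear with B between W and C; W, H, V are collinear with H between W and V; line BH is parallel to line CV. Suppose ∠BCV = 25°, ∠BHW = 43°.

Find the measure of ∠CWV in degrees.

∠CWV = 112°

1. ∠VCW = 25°  [B on ray CW]
2. ∠CVW = 43°  [BH∥CV, corresponding at H]
3. ∠CWV = 112°  [△WCV]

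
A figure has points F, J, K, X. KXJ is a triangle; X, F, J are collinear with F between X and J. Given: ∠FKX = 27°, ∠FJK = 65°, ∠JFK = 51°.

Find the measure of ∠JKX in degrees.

∠JKX = 91°

1. ∠KJX = 65°  [F on ray JX]
2. ∠KFX = 129°  [linear pair at F on XJ]
3. ∠FXK = 24°  [△KXF]
4. ∠JXK = 24°  [F on ray XJ]
5. ∠JKX = 91°  [△KXJ]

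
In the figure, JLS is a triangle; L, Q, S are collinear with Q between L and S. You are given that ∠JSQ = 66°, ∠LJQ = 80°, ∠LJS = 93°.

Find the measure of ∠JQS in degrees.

1. ∠JSL = 66°  [Q on ray SL]
2. ∠JLS = 21°  [△JLS]
3. ∠JLQ = 21°  [Q on ray LS]
4. ∠JQL = 79°  [△JLQ]
5. ∠JQS = 101°  [linear pair at Q on LS]

∠JQS = 101°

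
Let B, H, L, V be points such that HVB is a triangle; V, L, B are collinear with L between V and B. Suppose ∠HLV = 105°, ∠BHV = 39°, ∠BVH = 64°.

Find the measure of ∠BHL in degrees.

∠BHL = 28°

1. ∠BLH = 75°  [linear pair at L on VB]
2. ∠HBV = 77°  [△HVB]
3. ∠HBL = 77°  [L on ray BV]
4. ∠BHL = 28°  [△HLB]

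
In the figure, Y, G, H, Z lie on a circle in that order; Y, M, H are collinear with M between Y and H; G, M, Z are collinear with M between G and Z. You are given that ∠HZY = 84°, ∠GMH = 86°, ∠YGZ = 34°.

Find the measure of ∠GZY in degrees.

1. ∠HGY = 96°  [cyclic YGHZ, opposite ∠G+∠Z]
2. ∠GMY = 94°  [linear pair at M on YH]
3. ∠GYH = 52°  [△YMG]
4. ∠GHY = 32°  [△YGH]
5. ∠GZY = 32°  [same arc YG]

∠GZY = 32°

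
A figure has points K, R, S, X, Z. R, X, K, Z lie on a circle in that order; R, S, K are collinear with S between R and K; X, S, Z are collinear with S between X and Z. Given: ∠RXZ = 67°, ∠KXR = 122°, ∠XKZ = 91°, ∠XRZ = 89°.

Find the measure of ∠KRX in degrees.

1. ∠RZX = 24°  [△RXZ]
2. ∠RKX = 24°  [same arc RX]
3. ∠KRX = 34°  [△RXK]

∠KRX = 34°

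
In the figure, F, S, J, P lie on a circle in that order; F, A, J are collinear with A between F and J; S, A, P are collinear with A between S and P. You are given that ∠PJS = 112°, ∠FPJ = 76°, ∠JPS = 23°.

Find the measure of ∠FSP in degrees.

∠FSP = 59°

1. ∠JSP = 45°  [△SJP]
2. ∠JFP = 45°  [same arc JP]
3. ∠FJP = 59°  [△FJP]
4. ∠FSP = 59°  [same arc FP]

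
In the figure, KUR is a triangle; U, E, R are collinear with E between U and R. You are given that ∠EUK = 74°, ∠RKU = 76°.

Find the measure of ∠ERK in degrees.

∠ERK = 30°

1. ∠KUR = 74°  [E on ray UR]
2. ∠KRU = 30°  [△KUR]
3. ∠ERK = 30°  [E on ray RU]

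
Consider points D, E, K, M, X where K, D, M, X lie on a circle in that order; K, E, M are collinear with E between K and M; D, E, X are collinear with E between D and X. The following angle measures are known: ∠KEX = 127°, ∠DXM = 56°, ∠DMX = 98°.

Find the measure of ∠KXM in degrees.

1. ∠MEX = 53°  [linear pair at E on KM]
2. ∠MDX = 26°  [△DMX]
3. ∠KMX = 71°  [△MEX]
4. ∠MKX = 26°  [same arc MX]
5. ∠KXM = 83°  [△KMX]

∠KXM = 83°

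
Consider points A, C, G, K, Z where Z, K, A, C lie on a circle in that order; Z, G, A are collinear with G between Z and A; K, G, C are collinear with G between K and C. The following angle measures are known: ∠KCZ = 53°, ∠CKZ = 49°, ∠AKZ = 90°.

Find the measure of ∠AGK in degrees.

1. ∠KAZ = 53°  [same arc ZK]
2. ∠AZK = 37°  [△ZKA]
3. ∠KGZ = 94°  [△ZGK]
4. ∠AGK = 86°  [linear pair at G on ZA]

∠AGK = 86°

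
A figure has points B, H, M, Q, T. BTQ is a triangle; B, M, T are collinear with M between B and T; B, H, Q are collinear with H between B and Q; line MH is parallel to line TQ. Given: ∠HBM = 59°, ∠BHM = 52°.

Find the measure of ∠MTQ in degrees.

∠MTQ = 69°

1. ∠BMH = 69°  [△BMH]
2. ∠HMT = 111°  [linear pair at M on BT]
3. ∠MTQ = 69°  [MH∥TQ, co-interior at T–M]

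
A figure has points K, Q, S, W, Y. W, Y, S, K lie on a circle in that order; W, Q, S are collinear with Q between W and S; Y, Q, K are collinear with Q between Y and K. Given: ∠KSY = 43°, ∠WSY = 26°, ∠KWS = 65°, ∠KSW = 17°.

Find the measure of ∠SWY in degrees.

1. ∠KYS = 65°  [same arc SK]
2. ∠SKY = 72°  [△YSK]
3. ∠SWY = 72°  [same arc YS]

∠SWY = 72°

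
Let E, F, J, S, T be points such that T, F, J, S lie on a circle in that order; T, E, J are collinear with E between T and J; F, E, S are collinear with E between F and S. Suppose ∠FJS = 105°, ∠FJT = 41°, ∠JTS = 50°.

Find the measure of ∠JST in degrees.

∠JST = 66°

1. ∠FTS = 75°  [cyclic TFJS, opposite ∠T+∠J]
2. ∠FST = 41°  [same arc TF]
3. ∠SFT = 64°  [△TFS]
4. ∠SJT = 64°  [same arc TS]
5. ∠JST = 66°  [△TJS]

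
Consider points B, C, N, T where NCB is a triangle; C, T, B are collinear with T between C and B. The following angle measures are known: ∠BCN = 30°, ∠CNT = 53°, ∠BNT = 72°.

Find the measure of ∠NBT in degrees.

1. ∠NCT = 30°  [T on ray CB]
2. ∠CTN = 97°  [△NCT]
3. ∠BTN = 83°  [linear pair at T on CB]
4. ∠NBT = 25°  [△NTB]

∠NBT = 25°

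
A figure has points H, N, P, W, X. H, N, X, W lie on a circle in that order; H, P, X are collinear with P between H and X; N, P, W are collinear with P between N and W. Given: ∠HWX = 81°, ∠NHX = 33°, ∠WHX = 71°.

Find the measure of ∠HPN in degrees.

∠HPN = 119°

1. ∠HXW = 28°  [△HXW]
2. ∠HNW = 28°  [same arc HW]
3. ∠HPN = 119°  [△HPN]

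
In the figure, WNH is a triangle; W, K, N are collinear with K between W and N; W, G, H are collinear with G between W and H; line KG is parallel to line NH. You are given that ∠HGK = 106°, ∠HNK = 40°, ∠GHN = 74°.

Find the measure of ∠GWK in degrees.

∠GWK = 66°

1. ∠HNW = 40°  [K on ray NW]
2. ∠NHW = 74°  [G on ray HW]
3. ∠HWN = 66°  [△WNH]
4. ∠GWK = 66°  [K on WN, G on WH]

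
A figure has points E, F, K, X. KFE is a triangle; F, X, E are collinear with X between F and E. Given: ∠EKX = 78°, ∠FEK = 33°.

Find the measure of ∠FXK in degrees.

1. ∠KEX = 33°  [X on ray EF]
2. ∠EXK = 69°  [△KXE]
3. ∠FXK = 111°  [linear pair at X on FE]

∠FXK = 111°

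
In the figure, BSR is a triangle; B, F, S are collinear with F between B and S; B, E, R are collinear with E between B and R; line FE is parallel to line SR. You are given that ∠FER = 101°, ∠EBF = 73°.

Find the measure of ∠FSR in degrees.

1. ∠BEF = 79°  [linear pair at E on BR]
2. ∠BFE = 28°  [△BFE]
3. ∠EFS = 152°  [linear pair at F on BS]
4. ∠FSR = 28°  [FE∥SR, co-interior at S–F]

∠FSR = 28°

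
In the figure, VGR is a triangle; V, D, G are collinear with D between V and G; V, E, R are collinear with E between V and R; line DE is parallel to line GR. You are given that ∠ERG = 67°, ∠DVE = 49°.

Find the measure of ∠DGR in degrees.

∠DGR = 64°

1. ∠GRV = 67°  [E on ray RV]
2. ∠GVR = 49°  [D on VG, E on VR]
3. ∠RGV = 64°  [△VGR]
4. ∠DGR = 64°  [D on ray GV]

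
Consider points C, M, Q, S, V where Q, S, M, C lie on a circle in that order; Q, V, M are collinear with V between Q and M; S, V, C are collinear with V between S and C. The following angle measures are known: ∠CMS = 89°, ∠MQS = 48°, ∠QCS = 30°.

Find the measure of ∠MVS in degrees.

∠MVS = 107°

1. ∠MCS = 48°  [same arc SM]
2. ∠QMS = 30°  [same arc QS]
3. ∠CSM = 43°  [△SMC]
4. ∠MVS = 107°  [△SVM]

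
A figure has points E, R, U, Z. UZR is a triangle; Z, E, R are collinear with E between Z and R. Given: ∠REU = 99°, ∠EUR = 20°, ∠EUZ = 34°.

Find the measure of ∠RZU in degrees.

1. ∠UEZ = 81°  [linear pair at E on ZR]
2. ∠EZU = 65°  [△UZE]
3. ∠RZU = 65°  [E on ray ZR]

∠RZU = 65°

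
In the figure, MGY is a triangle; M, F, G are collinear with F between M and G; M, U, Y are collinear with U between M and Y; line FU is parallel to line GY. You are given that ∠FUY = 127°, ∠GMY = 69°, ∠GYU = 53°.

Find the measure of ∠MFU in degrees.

1. ∠FUM = 53°  [linear pair at U on MY]
2. ∠FMU = 69°  [F on MG, U on MY]
3. ∠MFU = 58°  [△MFU]

∠MFU = 58°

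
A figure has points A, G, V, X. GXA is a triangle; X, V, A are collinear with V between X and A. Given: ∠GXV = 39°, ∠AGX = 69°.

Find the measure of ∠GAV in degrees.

∠GAV = 72°

1. ∠AXG = 39°  [V on ray XA]
2. ∠GAX = 72°  [△GXA]
3. ∠GAV = 72°  [V on ray AX]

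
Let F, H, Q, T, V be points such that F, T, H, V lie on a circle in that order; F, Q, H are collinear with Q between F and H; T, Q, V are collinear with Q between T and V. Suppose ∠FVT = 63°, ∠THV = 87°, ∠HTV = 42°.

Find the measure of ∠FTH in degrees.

1. ∠FHT = 63°  [same arc FT]
2. ∠HVT = 51°  [△THV]
3. ∠HFT = 51°  [same arc TH]
4. ∠FTH = 66°  [△FTH]

∠FTH = 66°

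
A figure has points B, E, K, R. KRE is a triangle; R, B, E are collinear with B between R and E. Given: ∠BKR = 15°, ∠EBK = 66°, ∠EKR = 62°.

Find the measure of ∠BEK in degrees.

1. ∠KBR = 114°  [linear pair at B on RE]
2. ∠BRK = 51°  [△KRB]
3. ∠ERK = 51°  [B on ray RE]
4. ∠KER = 67°  [△KRE]
5. ∠BEK = 67°  [B on ray ER]

∠BEK = 67°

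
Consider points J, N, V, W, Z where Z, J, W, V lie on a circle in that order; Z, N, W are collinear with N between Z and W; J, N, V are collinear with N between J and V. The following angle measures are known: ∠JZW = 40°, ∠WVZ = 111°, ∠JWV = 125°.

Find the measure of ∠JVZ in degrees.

∠JVZ = 71°

1. ∠WJZ = 69°  [cyclic ZJWV, opposite ∠J+∠V]
2. ∠JWZ = 71°  [△ZJW]
3. ∠JVZ = 71°  [same arc ZJ]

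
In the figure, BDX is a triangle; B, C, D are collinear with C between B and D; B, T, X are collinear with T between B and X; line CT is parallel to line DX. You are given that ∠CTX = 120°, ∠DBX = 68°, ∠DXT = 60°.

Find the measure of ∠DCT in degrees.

∠DCT = 128°

1. ∠BTC = 60°  [linear pair at T on BX]
2. ∠CBT = 68°  [C on BD, T on BX]
3. ∠BCT = 52°  [△BCT]
4. ∠DCT = 128°  [linear pair at C on BD]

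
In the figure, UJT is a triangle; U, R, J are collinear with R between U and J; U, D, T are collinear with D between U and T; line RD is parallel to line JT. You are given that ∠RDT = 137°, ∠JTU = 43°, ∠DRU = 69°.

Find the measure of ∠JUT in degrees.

1. ∠RDU = 43°  [linear pair at D on UT]
2. ∠DUR = 68°  [△URD]
3. ∠JUT = 68°  [R on UJ, D on UT]

∠JUT = 68°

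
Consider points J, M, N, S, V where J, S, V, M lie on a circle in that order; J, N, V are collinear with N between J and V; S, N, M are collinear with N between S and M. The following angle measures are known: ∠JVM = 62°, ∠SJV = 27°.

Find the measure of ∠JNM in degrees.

1. ∠SMV = 27°  [same arc SV]
2. ∠MNV = 91°  [△VNM]
3. ∠JNM = 89°  [linear pair at N on JV]

∠JNM = 89°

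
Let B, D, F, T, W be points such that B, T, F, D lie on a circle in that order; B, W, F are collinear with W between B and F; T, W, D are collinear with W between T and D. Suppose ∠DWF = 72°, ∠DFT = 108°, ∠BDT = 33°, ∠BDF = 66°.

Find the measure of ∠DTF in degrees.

1. ∠BWT = 72°  [vertical angles at W]
2. ∠BFT = 33°  [same arc BT]
3. ∠FWT = 108°  [linear pair at W on BF]
4. ∠DTF = 39°  [△TWF]

∠DTF = 39°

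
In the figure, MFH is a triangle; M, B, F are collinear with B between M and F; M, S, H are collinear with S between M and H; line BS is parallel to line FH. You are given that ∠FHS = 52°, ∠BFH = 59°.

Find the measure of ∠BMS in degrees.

∠BMS = 69°

1. ∠FHM = 52°  [S on ray HM]
2. ∠HFM = 59°  [B on ray FM]
3. ∠FMH = 69°  [△MFH]
4. ∠BMS = 69°  [B on MF, S on MH]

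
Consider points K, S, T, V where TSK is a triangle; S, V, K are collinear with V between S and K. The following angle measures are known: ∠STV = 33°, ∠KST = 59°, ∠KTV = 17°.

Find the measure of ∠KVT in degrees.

1. ∠TSV = 59°  [V on ray SK]
2. ∠SVT = 88°  [△TSV]
3. ∠KVT = 92°  [linear pair at V on SK]

∠KVT = 92°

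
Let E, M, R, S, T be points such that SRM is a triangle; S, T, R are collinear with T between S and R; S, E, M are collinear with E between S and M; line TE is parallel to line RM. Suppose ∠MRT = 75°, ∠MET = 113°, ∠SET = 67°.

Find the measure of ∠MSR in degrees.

∠MSR = 38°

1. ∠MRS = 75°  [T on ray RS]
2. ∠RMS = 67°  [TE∥RM, corresponding at E]
3. ∠MSR = 38°  [△SRM]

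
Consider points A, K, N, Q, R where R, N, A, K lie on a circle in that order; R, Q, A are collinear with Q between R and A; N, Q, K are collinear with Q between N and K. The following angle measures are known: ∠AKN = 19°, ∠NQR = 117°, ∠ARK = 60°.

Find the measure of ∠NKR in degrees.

1. ∠AQK = 117°  [vertical angles at Q]
2. ∠KQR = 63°  [linear pair at Q on RA]
3. ∠NKR = 57°  [△RQK]

∠NKR = 57°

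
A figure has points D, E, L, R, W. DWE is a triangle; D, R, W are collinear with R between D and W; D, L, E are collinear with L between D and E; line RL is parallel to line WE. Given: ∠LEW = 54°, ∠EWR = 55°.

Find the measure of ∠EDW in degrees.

∠EDW = 71°

1. ∠DEW = 54°  [L on ray ED]
2. ∠DWE = 55°  [R on ray WD]
3. ∠EDW = 71°  [△DWE]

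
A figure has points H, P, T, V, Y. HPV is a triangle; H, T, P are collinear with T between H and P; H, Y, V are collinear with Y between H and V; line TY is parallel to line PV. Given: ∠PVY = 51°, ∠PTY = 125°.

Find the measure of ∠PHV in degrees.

1. ∠HVP = 51°  [Y on ray VH]
2. ∠HTY = 55°  [linear pair at T on HP]
3. ∠HYT = 51°  [TY∥PV, corresponding at Y]
4. ∠THY = 74°  [△HTY]
5. ∠PHV = 74°  [T on HP, Y on HV]

∠PHV = 74°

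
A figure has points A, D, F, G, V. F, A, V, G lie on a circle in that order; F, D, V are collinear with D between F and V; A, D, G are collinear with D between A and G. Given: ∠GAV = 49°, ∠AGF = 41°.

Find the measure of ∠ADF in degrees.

∠ADF = 90°

1. ∠AVF = 41°  [same arc FA]
2. ∠ADV = 90°  [△ADV]
3. ∠ADF = 90°  [linear pair at D on FV]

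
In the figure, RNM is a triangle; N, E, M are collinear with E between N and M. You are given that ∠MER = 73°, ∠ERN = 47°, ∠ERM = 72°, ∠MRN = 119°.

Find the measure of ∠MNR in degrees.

1. ∠NER = 107°  [linear pair at E on NM]
2. ∠ENR = 26°  [△RNE]
3. ∠MNR = 26°  [E on ray NM]

∠MNR = 26°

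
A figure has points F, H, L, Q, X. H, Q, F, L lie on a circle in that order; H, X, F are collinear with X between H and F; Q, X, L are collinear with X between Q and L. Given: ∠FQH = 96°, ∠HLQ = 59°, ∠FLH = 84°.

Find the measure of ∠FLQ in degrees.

1. ∠HFQ = 59°  [same arc HQ]
2. ∠FHQ = 25°  [△HQF]
3. ∠FLQ = 25°  [same arc QF]

∠FLQ = 25°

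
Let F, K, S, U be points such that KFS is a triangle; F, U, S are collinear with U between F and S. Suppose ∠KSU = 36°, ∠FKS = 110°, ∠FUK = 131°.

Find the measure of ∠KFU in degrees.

∠KFU = 34°

1. ∠FSK = 36°  [U on ray SF]
2. ∠KFS = 34°  [△KFS]
3. ∠KFU = 34°  [U on ray FS]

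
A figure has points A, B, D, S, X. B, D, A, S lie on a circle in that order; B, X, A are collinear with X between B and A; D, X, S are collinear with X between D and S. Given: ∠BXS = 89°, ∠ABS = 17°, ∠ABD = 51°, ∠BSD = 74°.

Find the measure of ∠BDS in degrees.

1. ∠AXD = 89°  [vertical angles at X]
2. ∠BXD = 91°  [linear pair at X on BA]
3. ∠BDS = 38°  [△BXD]

∠BDS = 38°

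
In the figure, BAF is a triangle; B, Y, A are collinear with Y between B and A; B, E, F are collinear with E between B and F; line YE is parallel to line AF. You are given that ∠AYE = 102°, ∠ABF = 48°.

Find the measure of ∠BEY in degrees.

∠BEY = 54°

1. ∠BYE = 78°  [linear pair at Y on BA]
2. ∠EBY = 48°  [Y on BA, E on BF]
3. ∠BEY = 54°  [△BYE]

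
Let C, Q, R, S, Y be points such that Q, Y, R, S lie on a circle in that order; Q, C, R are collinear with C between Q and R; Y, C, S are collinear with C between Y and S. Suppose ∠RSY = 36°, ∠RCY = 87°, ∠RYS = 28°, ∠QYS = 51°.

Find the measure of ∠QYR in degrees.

1. ∠RQY = 36°  [same arc YR]
2. ∠QRY = 65°  [△YCR]
3. ∠QYR = 79°  [△QYR]

∠QYR = 79°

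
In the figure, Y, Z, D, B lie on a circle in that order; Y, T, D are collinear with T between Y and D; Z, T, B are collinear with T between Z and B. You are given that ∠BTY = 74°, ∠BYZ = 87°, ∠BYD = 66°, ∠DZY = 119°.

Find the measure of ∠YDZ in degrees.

1. ∠DTZ = 74°  [vertical angles at T]
2. ∠BZD = 66°  [same arc DB]
3. ∠YDZ = 40°  [△ZTD]

∠YDZ = 40°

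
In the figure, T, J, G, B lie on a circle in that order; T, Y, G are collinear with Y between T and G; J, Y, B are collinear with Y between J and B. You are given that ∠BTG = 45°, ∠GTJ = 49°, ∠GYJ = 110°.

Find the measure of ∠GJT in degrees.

∠GJT = 106°

1. ∠BJG = 45°  [same arc GB]
2. ∠JGT = 25°  [△JYG]
3. ∠GJT = 106°  [△TJG]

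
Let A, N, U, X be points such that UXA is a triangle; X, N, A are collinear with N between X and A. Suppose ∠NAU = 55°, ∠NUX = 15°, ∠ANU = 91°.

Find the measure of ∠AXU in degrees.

∠AXU = 76°

1. ∠UNX = 89°  [linear pair at N on XA]
2. ∠NXU = 76°  [△UXN]
3. ∠AXU = 76°  [N on ray XA]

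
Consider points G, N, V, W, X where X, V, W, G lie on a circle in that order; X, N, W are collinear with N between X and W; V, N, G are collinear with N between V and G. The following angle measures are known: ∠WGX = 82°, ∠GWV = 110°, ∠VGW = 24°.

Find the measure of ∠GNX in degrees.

∠GNX = 76°

1. ∠WVX = 98°  [cyclic XVWG, opposite ∠V+∠G]
2. ∠GVW = 46°  [△VWG]
3. ∠VXW = 24°  [same arc VW]
4. ∠VWX = 58°  [△XVW]
5. ∠GXW = 46°  [same arc WG]
6. ∠VGX = 58°  [same arc XV]
7. ∠GNX = 76°  [△XNG]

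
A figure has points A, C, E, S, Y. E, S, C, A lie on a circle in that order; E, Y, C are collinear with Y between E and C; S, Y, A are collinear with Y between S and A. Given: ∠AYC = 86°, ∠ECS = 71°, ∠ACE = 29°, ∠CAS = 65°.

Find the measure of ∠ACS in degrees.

1. ∠EAS = 71°  [same arc ES]
2. ∠ASE = 29°  [same arc EA]
3. ∠AES = 80°  [△ESA]
4. ∠ACS = 100°  [cyclic ESCA, opposite ∠E+∠C]

∠ACS = 100°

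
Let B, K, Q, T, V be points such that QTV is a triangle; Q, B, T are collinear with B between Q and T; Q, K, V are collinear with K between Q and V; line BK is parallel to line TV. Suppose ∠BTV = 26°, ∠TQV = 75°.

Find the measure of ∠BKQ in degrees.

∠BKQ = 79°

1. ∠QTV = 26°  [B on ray TQ]
2. ∠QVT = 79°  [△QTV]
3. ∠BKQ = 79°  [BK∥TV, corresponding at K]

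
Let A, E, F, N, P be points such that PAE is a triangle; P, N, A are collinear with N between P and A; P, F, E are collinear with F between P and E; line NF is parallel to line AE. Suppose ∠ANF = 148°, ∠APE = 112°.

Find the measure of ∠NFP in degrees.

∠NFP = 36°

1. ∠FNP = 32°  [linear pair at N on PA]
2. ∠FPN = 112°  [N on PA, F on PE]
3. ∠NFP = 36°  [△PNF]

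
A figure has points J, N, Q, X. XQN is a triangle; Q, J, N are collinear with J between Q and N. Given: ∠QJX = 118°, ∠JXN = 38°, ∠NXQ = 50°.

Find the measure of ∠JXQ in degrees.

∠JXQ = 12°

1. ∠NJX = 62°  [linear pair at J on QN]
2. ∠JNX = 80°  [△XJN]
3. ∠QNX = 80°  [J on ray NQ]
4. ∠NQX = 50°  [△XQN]
5. ∠JQX = 50°  [J on ray QN]
6. ∠JXQ = 12°  [△XQJ]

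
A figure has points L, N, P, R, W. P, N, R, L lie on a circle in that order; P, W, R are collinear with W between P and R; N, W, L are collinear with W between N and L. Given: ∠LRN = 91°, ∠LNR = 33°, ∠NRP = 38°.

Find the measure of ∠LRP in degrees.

1. ∠LPN = 89°  [cyclic PNRL, opposite ∠P+∠R]
2. ∠NLP = 38°  [same arc PN]
3. ∠LNP = 53°  [△PNL]
4. ∠LRP = 53°  [same arc PL]

∠LRP = 53°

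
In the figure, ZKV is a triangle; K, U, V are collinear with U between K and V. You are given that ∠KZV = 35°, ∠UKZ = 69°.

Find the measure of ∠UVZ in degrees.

1. ∠VKZ = 69°  [U on ray KV]
2. ∠KVZ = 76°  [△ZKV]
3. ∠UVZ = 76°  [U on ray VK]

∠UVZ = 76°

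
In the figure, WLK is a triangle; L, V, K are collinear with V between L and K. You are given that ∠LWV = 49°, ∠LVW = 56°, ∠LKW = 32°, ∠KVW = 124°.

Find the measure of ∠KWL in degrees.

∠KWL = 73°

1. ∠VLW = 75°  [△WLV]
2. ∠KLW = 75°  [V on ray LK]
3. ∠KWL = 73°  [△WLK]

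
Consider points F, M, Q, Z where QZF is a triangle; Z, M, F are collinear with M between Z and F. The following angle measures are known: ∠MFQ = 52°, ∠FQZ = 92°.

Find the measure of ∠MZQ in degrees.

1. ∠QFZ = 52°  [M on ray FZ]
2. ∠FZQ = 36°  [△QZF]
3. ∠MZQ = 36°  [M on ray ZF]

∠MZQ = 36°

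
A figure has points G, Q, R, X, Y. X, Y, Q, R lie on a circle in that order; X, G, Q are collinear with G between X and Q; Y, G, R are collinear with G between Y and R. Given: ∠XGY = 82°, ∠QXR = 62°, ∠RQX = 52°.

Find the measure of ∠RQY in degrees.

∠RQY = 72°

1. ∠QGR = 82°  [vertical angles at G]
2. ∠QYR = 62°  [same arc QR]
3. ∠QRY = 46°  [△QGR]
4. ∠RQY = 72°  [△YQR]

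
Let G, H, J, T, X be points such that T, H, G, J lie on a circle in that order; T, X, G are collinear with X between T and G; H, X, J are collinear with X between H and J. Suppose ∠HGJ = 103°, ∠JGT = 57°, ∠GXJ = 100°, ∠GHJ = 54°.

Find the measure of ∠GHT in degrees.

∠GHT = 111°

1. ∠HTJ = 77°  [cyclic THGJ, opposite ∠T+∠G]
2. ∠GJH = 23°  [△HGJ]
3. ∠JHT = 57°  [same arc TJ]
4. ∠HJT = 46°  [△THJ]
5. ∠GTH = 23°  [same arc HG]
6. ∠HGT = 46°  [same arc TH]
7. ∠GHT = 111°  [△THG]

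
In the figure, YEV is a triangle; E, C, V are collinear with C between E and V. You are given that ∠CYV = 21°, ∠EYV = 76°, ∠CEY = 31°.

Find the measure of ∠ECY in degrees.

∠ECY = 94°

1. ∠VEY = 31°  [C on ray EV]
2. ∠EVY = 73°  [△YEV]
3. ∠CVY = 73°  [C on ray VE]
4. ∠VCY = 86°  [△YCV]
5. ∠ECY = 94°  [linear pair at C on EV]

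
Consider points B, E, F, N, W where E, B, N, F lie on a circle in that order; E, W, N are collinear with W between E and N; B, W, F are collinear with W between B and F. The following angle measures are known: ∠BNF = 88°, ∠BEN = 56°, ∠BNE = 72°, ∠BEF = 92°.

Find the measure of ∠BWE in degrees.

∠BWE = 108°

1. ∠BFE = 72°  [same arc EB]
2. ∠EBF = 16°  [△EBF]
3. ∠BWE = 108°  [△EWB]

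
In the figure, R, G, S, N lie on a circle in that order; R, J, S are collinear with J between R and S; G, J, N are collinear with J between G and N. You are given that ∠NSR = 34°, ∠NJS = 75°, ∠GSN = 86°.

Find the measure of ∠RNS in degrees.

∠RNS = 123°

1. ∠NGR = 34°  [same arc RN]
2. ∠NJR = 105°  [linear pair at J on RS]
3. ∠GRN = 94°  [cyclic RGSN, opposite ∠R+∠S]
4. ∠GNR = 52°  [△RGN]
5. ∠NRS = 23°  [△RJN]
6. ∠RNS = 123°  [△RSN]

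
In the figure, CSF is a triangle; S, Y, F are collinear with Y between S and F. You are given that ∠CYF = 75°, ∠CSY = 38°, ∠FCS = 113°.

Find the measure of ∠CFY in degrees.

∠CFY = 29°

1. ∠CSF = 38°  [Y on ray SF]
2. ∠CFS = 29°  [△CSF]
3. ∠CFY = 29°  [Y on ray FS]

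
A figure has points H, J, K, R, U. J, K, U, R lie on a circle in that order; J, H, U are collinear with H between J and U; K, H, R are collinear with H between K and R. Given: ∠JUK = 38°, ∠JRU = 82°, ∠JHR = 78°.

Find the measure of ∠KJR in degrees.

1. ∠JRK = 38°  [same arc JK]
2. ∠JKU = 98°  [cyclic JKUR, opposite ∠K+∠R]
3. ∠KHU = 78°  [vertical angles at H]
4. ∠KJU = 44°  [△JKU]
5. ∠JHK = 102°  [linear pair at H on JU]
6. ∠JKR = 34°  [△JHK]
7. ∠KJR = 108°  [△JKR]

∠KJR = 108°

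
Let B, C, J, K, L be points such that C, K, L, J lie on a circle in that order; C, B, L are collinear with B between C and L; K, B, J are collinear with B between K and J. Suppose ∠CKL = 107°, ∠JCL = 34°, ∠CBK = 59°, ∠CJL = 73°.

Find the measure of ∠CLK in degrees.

∠CLK = 25°

1. ∠JKL = 34°  [same arc LJ]
2. ∠KBL = 121°  [linear pair at B on CL]
3. ∠CLK = 25°  [△KBL]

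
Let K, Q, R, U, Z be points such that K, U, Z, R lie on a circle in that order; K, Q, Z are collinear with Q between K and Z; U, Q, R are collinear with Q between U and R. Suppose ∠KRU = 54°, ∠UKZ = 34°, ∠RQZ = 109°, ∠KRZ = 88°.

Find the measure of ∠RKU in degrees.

1. ∠KQU = 109°  [vertical angles at Q]
2. ∠KUR = 37°  [△KQU]
3. ∠RKU = 89°  [△KUR]

∠RKU = 89°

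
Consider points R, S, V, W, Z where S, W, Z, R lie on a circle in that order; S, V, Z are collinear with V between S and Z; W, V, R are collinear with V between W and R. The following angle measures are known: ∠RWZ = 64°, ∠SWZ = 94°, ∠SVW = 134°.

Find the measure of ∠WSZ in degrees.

∠WSZ = 16°

1. ∠RSZ = 64°  [same arc ZR]
2. ∠SRZ = 86°  [cyclic SWZR, opposite ∠W+∠R]
3. ∠RVZ = 134°  [vertical angles at V]
4. ∠RZS = 30°  [△SZR]
5. ∠WRZ = 16°  [△ZVR]
6. ∠WSZ = 16°  [same arc WZ]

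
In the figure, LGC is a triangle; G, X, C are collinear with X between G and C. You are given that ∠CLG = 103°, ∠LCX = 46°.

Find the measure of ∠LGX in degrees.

1. ∠GCL = 46°  [X on ray CG]
2. ∠CGL = 31°  [△LGC]
3. ∠LGX = 31°  [X on ray GC]

∠LGX = 31°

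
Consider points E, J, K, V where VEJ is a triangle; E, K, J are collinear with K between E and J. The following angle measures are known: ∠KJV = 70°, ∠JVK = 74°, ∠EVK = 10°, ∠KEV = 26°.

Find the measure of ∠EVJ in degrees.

∠EVJ = 84°

1. ∠EJV = 70°  [K on ray JE]
2. ∠JEV = 26°  [K on ray EJ]
3. ∠EVJ = 84°  [△VEJ]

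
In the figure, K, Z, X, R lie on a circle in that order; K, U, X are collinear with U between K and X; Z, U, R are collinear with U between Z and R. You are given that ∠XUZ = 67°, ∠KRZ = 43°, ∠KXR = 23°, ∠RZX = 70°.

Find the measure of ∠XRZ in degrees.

1. ∠KUR = 67°  [vertical angles at U]
2. ∠RUX = 113°  [linear pair at U on KX]
3. ∠XRZ = 44°  [△XUR]

∠XRZ = 44°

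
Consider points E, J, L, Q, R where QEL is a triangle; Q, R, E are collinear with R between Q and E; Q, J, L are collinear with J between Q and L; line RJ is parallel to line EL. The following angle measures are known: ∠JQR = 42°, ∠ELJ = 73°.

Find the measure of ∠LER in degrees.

1. ∠EQL = 42°  [R on QE, J on QL]
2. ∠ELQ = 73°  [J on ray LQ]
3. ∠LEQ = 65°  [△QEL]
4. ∠LER = 65°  [R on ray EQ]

∠LER = 65°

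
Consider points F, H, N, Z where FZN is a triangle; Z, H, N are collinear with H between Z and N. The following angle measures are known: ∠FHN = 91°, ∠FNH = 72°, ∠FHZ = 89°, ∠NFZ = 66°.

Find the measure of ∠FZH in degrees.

∠FZH = 42°

1. ∠FNZ = 72°  [H on ray NZ]
2. ∠FZN = 42°  [△FZN]
3. ∠FZH = 42°  [H on ray ZN]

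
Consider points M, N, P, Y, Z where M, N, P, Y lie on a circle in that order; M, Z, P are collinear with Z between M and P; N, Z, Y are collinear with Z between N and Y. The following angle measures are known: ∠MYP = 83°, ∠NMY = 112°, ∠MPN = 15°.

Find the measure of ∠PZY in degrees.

1. ∠MNP = 97°  [cyclic MNPY, opposite ∠N+∠Y]
2. ∠MYN = 15°  [same arc MN]
3. ∠NMP = 68°  [△MNP]
4. ∠MNY = 53°  [△MNY]
5. ∠NYP = 68°  [same arc NP]
6. ∠MPY = 53°  [same arc MY]
7. ∠PZY = 59°  [△PZY]

∠PZY = 59°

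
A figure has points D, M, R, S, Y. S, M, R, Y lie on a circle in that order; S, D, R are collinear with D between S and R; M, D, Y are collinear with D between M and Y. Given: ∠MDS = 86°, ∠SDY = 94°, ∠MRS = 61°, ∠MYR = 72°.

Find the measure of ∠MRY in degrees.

∠MRY = 83°

1. ∠MDR = 94°  [linear pair at D on SR]
2. ∠RMY = 25°  [△MDR]
3. ∠MRY = 83°  [△MRY]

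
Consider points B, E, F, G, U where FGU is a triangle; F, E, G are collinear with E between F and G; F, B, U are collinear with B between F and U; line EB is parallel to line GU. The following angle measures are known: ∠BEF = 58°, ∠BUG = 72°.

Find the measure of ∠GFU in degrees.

1. ∠FGU = 58°  [EB∥GU, corresponding at E]
2. ∠FUG = 72°  [B on ray UF]
3. ∠GFU = 50°  [△FGU]

∠GFU = 50°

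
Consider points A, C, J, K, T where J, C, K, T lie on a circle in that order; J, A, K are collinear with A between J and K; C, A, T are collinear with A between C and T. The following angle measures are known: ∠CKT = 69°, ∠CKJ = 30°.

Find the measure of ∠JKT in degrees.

∠JKT = 39°

1. ∠CJT = 111°  [cyclic JCKT, opposite ∠J+∠K]
2. ∠CTJ = 30°  [same arc JC]
3. ∠JCT = 39°  [△JCT]
4. ∠JKT = 39°  [same arc JT]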